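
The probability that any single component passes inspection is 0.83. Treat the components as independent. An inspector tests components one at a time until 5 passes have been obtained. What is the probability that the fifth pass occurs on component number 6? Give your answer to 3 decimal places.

0.335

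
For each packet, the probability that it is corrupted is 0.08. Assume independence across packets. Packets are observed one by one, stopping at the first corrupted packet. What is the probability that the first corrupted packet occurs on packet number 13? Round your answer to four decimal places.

Geometric (trials to first success), p = 0.08.
P(Y = 13) = (1−p)^12 · p = 0.36767 · 0.08 = 0.029413

0.0294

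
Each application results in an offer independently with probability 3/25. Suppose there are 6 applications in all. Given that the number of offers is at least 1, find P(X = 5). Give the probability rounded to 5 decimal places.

X ~ Binomial(6, 0.12). Want P(X=5 | X≥1) = P(X=5) / P(X≥1).
P(X=5) = C(6,5)·0.12^5·0.88^1 = 0.0001314
P(X≥1) = 1 − 0.4644041 = 0.5355959
Ratio = 0.0001314 / 0.5355959 = 0.0002453

0.00025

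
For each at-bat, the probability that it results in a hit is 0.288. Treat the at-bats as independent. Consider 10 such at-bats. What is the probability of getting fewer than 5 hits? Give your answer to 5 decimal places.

0.86954

X ~ Binomial(10, 0.288); P(X ≤ 4) = Σ C(10,k) p^k (1−p)^(10−k) over k:
  k=0: C(10,0)·0.288^0·0.712^10 = 0.0334811
  k=1: C(10,1)·0.288^1·0.712^9 = 0.1354292
  k=2: C(10,2)·0.288^2·0.712^8 = 0.2465116
  k=3: C(10,3)·0.288^3·0.712^7 = 0.2659002
  k=4: C(10,4)·0.288^4·0.712^6 = 0.1882215
Total = 0.8695437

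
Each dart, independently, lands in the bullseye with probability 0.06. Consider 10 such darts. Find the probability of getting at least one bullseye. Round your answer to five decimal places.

P(at least one) = 1 − P(none) = 1 − (1 − 0.06)^10
= 1 − 0.5386151 = 0.4613849

0.46138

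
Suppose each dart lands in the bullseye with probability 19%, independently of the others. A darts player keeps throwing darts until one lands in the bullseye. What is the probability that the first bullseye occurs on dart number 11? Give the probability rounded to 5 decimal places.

0.02310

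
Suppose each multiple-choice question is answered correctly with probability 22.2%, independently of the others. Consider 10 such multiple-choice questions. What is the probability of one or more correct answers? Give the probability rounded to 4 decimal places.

0.9188

P(at least one) = 1 − P(none) = 1 − (1 − 0.222)^10
= 1 − 0.081245 = 0.918755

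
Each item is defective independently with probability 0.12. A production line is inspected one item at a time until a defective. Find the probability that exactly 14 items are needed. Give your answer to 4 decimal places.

0.0228

Geometric (trials to first success), p = 0.12.
P(Y = 14) = (1−p)^13 · p = 0.18979 · 0.12 = 0.022775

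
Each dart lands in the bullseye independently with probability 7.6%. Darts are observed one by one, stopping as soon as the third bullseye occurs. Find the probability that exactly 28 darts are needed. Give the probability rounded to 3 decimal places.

Y = trial on which the third success occurs; negative binomial, r=3, p=0.076.
P(Y=28) = C(27,2) · p^3 · (1−p)^25
= 351 · 0.00043898 · 0.13861 = 0.02136

0.021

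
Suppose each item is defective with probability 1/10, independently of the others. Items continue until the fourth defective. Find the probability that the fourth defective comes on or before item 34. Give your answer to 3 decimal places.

0.446

Finishing within 34 items ⇔ at least 4 successes in the first 34. With X ~ Binomial(34, 0.10), P(Y ≤ 34) = 1 − P(X ≤ 3).
  k=0: C(34,0)·0.10^0·0.90^34 = 0.02781
  k=1: C(34,1)·0.10^1·0.90^33 = 0.10507
  k=2: C(34,2)·0.10^2·0.90^32 = 0.19263
  k=3: C(34,3)·0.10^3·0.90^31 = 0.22830
1 − 0.55382 = 0.44618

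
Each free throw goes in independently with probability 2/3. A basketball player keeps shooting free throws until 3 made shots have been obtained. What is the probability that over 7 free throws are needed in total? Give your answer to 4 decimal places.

0.0453

Needing more than 7 free throws ⇔ fewer than 3 successes in the first 7. With X ~ Binomial(7, 0.666667), P(Y > 7) = P(X ≤ 2).
  k=0: C(7,0)·0.666667^0·0.333333^7 = 0.000457
  k=1: C(7,1)·0.666667^1·0.333333^6 = 0.006401
  k=2: C(7,2)·0.666667^2·0.333333^5 = 0.038409
P(X ≤ 2) = 0.045267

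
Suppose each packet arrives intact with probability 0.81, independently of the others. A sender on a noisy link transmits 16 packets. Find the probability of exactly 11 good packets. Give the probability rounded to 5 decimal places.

0.10651

X ~ Binomial(n=16, p=0.81).
P(X=11) = C(16,11) · p^11 · (1−p)^5
= 4368 · 0.098477 · 0.00024761 = 0.1065089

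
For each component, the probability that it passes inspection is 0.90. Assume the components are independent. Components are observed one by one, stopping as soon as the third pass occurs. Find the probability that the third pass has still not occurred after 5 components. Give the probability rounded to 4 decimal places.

0.0086

Needing more than 5 components ⇔ fewer than 3 successes in the first 5. With X ~ Binomial(5, 0.90), P(Y > 5) = P(X ≤ 2).
  k=0: C(5,0)·0.90^0·0.10^5 = 0.000010
  k=1: C(5,1)·0.90^1·0.10^4 = 0.000450
  k=2: C(5,2)·0.90^2·0.10^3 = 0.008100
P(X ≤ 2) = 0.008560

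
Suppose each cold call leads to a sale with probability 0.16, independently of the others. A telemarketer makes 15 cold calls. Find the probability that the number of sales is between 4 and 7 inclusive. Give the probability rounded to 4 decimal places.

0.2083

X ~ Binomial(15, 0.16); P(4 ≤ X ≤ 7) = Σ C(15,k) p^k (1−p)^(15−k) over k:
  k=4: C(15,4)·0.16^4·0.84^11 = 0.131427
  k=5: C(15,5)·0.16^5·0.84^10 = 0.055074
  k=6: C(15,6)·0.16^6·0.84^9 = 0.017484
  k=7: C(15,7)·0.16^7·0.84^8 = 0.004282
Total = 0.208267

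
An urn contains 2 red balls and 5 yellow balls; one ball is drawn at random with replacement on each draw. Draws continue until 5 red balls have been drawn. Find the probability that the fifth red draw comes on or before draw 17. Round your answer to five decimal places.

Finishing within 17 draws ⇔ at least 5 successes in the first 17. With X ~ Binomial(17, 0.285714), P(Y ≤ 17) = 1 − P(X ≤ 4).
  k=0: C(17,0)·0.285714^0·0.714286^17 = 0.0032796
  k=1: C(17,1)·0.285714^1·0.714286^16 = 0.0223014
  k=2: C(17,2)·0.285714^2·0.714286^15 = 0.0713645
  k=3: C(17,3)·0.285714^3·0.714286^14 = 0.1427290
  k=4: C(17,4)·0.285714^4·0.714286^13 = 0.1998206
1 − 0.4394952 = 0.5605048

0.56050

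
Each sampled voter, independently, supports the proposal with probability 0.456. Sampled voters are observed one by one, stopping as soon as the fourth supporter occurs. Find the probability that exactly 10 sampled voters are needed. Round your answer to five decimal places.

Y = trial on which the fourth success occurs; negative binomial, r=4, p=0.456.
P(Y=10) = C(9,3) · p^4 · (1−p)^6
= 84 · 0.043237 · 0.025918 = 0.0941309

0.09413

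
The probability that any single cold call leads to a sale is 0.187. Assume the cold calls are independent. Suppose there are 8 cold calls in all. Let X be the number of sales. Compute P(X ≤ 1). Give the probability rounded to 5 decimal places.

0.54207

X ~ Binomial(8, 0.187); P(X ≤ 1) = Σ C(8,k) p^k (1−p)^(8−k) over k:
  k=0: C(8,0)·0.187^0·0.813^8 = 0.1908642
  k=1: C(8,1)·0.187^1·0.813^7 = 0.3512088
Total = 0.5420730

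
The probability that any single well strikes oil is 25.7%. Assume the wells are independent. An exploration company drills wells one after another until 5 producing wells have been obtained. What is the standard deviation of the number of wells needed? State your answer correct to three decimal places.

7.500

Y = total wells until the fifth success; negative binomial with r=5, p=0.257.
SD(Y) = √[r(1−p)/p²] = √(56.24612) = 7.49974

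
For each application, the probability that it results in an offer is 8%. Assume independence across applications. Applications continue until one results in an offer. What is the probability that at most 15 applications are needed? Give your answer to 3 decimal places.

Y = number of applications to the first success; geometric, p = 0.08.
P(Y ≤ 15) = 1 − (1−p)^15 = 1 − 0.28630 = 0.71370

0.714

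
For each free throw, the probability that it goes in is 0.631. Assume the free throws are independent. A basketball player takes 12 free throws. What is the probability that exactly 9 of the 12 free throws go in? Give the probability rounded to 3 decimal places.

0.175

X ~ Binomial(n=12, p=0.631).
P(X=9) = C(12,9) · p^9 · (1−p)^3
= 220 · 0.015859 · 0.050243 = 0.17529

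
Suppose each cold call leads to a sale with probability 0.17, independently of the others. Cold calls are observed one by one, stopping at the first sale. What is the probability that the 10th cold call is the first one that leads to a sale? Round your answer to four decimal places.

0.0318

Geometric (trials to first success), p = 0.17.
P(Y = 10) = (1−p)^9 · p = 0.18694 · 0.17 = 0.031780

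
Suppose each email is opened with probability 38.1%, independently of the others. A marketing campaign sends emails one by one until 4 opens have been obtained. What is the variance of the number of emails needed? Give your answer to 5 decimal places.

Y = total emails until the fourth success; negative binomial with r=4, p=0.381.
Var(Y) = r(1−p)/p² = 4·0.619 / 0.381² = 17.0569230

17.05692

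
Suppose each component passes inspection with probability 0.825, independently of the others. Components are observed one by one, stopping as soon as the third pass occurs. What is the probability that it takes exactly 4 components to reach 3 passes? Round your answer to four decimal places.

0.2948

Y = trial on which the third success occurs; negative binomial, r=3, p=0.825.
P(Y=4) = C(3,2) · p^3 · (1−p)^1
= 3 · 0.56152 · 0.175 = 0.294796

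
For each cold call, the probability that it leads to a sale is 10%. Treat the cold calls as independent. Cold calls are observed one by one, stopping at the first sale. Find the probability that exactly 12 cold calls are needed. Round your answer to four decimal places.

Geometric (trials to first success), p = 0.10.
P(Y = 12) = (1−p)^11 · p = 0.31381 · 0.10 = 0.031381

0.0314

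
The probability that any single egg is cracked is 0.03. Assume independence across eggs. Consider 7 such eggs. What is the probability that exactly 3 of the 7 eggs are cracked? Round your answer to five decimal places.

X ~ Binomial(n=7, p=0.03).
P(X=3) = C(7,3) · p^3 · (1−p)^4
= 35 · 2.7e-05 · 0.88529 = 0.0008366

0.00084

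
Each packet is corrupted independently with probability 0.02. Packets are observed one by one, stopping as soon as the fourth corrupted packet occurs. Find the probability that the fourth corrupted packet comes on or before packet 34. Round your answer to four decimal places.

0.0046

Finishing within 34 packets ⇔ at least 4 successes in the first 34. With X ~ Binomial(34, 0.02), P(Y ≤ 34) = 1 − P(X ≤ 3).
  k=0: C(34,0)·0.02^0·0.98^34 = 0.503137
  k=1: C(34,1)·0.02^1·0.98^33 = 0.349116
  k=2: C(34,2)·0.02^2·0.98^32 = 0.117559
  k=3: C(34,3)·0.02^3·0.98^31 = 0.025591
1 − 0.995404 = 0.004596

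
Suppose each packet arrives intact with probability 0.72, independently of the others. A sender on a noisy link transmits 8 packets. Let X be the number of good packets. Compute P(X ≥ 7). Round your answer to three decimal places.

X ~ Binomial(8, 0.72); P(X ≥ 7) = Σ C(8,k) p^k (1−p)^(8−k) over k:
  k=7: C(8,7)·0.72^7·0.28^1 = 0.22469
  k=8: C(8,8)·0.72^8·0.28^0 = 0.07222
Total = 0.29691

0.297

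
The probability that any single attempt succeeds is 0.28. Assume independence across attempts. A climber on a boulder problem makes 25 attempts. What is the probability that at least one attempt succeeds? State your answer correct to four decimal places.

P(at least one) = 1 − P(none) = 1 − (1 − 0.28)^25
= 1 − 0.000271 = 0.999729

0.9997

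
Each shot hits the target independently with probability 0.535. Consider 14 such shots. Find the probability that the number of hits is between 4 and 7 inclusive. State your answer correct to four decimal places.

X ~ Binomial(14, 0.535); P(4 ≤ X ≤ 7) = Σ C(14,k) p^k (1−p)^(14−k) over k:
  k=4: C(14,4)·0.535^4·0.465^10 = 0.038760
  k=5: C(14,5)·0.535^5·0.465^9 = 0.089189
  k=6: C(14,6)·0.535^6·0.465^8 = 0.153922
  k=7: C(14,7)·0.535^7·0.465^7 = 0.202393
Total = 0.484263

0.4843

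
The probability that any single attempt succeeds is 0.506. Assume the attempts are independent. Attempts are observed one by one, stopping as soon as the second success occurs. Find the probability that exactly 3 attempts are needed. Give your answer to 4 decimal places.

0.2530

Y = trial on which the second success occurs; negative binomial, r=2, p=0.506.
P(Y=3) = C(2,1) · p^2 · (1−p)^1
= 2 · 0.25604 · 0.494 = 0.252964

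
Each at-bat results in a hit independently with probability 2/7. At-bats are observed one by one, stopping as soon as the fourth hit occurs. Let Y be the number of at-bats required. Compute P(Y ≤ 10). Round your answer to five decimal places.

Finishing within 10 at-bats ⇔ at least 4 successes in the first 10. With X ~ Binomial(10, 0.285714), P(Y ≤ 10) = 1 − P(X ≤ 3).
  k=0: C(10,0)·0.285714^0·0.714286^10 = 0.0345716
  k=1: C(10,1)·0.285714^1·0.714286^9 = 0.1382865
  k=2: C(10,2)·0.285714^2·0.714286^8 = 0.2489156
  k=3: C(10,3)·0.285714^3·0.714286^7 = 0.2655100
1 − 0.6872837 = 0.3127163

0.31272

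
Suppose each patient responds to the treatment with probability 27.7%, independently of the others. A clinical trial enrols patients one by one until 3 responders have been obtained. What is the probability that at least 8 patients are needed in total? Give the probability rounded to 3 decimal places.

Needing more than 7 patients ⇔ fewer than 3 successes in the first 7. With X ~ Binomial(7, 0.277), P(Y > 7) = P(X ≤ 2).
  k=0: C(7,0)·0.277^0·0.723^7 = 0.10327
  k=1: C(7,1)·0.277^1·0.723^6 = 0.27695
  k=2: C(7,2)·0.277^2·0.723^5 = 0.31832
P(X ≤ 2) = 0.69855

0.699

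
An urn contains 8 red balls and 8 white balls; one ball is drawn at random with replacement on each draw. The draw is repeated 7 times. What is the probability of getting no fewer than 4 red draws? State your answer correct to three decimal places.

X ~ Binomial(7, 0.50); P(X ≥ 4) = Σ C(7,k) p^k (1−p)^(7−k) over k:
  k=4: C(7,4)·0.50^4·0.50^3 = 0.27344
  k=5: C(7,5)·0.50^5·0.50^2 = 0.16406
  k=6: C(7,6)·0.50^6·0.50^1 = 0.05469
  k=7: C(7,7)·0.50^7·0.50^0 = 0.00781
Total = 0.50000

0.500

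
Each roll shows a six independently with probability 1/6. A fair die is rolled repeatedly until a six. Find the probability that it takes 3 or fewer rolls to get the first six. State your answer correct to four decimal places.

Y = number of rolls to the first success; geometric, p = 0.166667.
P(Y ≤ 3) = 1 − (1−p)^3 = 1 − 0.578704 = 0.421296

0.4213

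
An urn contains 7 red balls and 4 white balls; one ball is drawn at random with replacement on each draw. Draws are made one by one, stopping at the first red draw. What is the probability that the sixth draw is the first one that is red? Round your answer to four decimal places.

0.0040

Geometric (trials to first success), p = 0.636364.
P(Y = 6) = (1−p)^5 · p = 0.0063582 · 0.636364 = 0.004046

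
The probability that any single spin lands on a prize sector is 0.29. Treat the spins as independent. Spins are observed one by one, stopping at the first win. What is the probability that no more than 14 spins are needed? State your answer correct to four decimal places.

Y = number of spins to the first success; geometric, p = 0.29.
P(Y ≤ 14) = 1 − (1−p)^14 = 1 − 0.008272 = 0.991728

0.9917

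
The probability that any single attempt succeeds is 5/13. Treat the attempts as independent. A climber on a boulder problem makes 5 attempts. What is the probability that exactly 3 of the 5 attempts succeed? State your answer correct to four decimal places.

0.2155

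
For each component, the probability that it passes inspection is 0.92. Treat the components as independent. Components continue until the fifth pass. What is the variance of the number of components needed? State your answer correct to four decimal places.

Y = total components until the fifth success; negative binomial with r=5, p=0.92.
Var(Y) = r(1−p)/p² = 5·0.08 / 0.92² = 0.472590

0.4726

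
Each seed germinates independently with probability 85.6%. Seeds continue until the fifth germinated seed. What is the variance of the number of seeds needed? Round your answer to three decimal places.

0.983

Y = total seeds until the fifth success; negative binomial with r=5, p=0.856.
Var(Y) = r(1−p)/p² = 5·0.144 / 0.856² = 0.98262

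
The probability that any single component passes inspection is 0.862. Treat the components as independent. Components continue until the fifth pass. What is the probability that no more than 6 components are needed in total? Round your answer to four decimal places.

Finishing within 6 components ⇔ at least 5 successes in the first 6. With X ~ Binomial(6, 0.862), P(Y ≤ 6) = 1 − P(X ≤ 4).
  k=0: C(6,0)·0.862^0·0.138^6 = 0.000007
  k=1: C(6,1)·0.862^1·0.138^5 = 0.000259
  k=2: C(6,2)·0.862^2·0.138^4 = 0.004042
  k=3: C(6,3)·0.862^3·0.138^3 = 0.033666
  k=4: C(6,4)·0.862^4·0.138^2 = 0.157717
1 − 0.195691 = 0.804309

0.8043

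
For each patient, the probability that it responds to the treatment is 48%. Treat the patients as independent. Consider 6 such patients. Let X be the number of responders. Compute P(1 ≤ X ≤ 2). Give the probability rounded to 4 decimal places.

0.3622

X ~ Binomial(6, 0.48); P(1 ≤ X ≤ 2) = Σ C(6,k) p^k (1−p)^(6−k) over k:
  k=1: C(6,1)·0.48^1·0.52^5 = 0.109499
  k=2: C(6,2)·0.48^2·0.52^4 = 0.252689
Total = 0.362188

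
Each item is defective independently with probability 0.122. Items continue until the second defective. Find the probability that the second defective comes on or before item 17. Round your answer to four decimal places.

Finishing within 17 items ⇔ at least 2 successes in the first 17. With X ~ Binomial(17, 0.122), P(Y ≤ 17) = 1 − P(X ≤ 1).
  k=0: C(17,0)·0.122^0·0.878^17 = 0.109498
  k=1: C(17,1)·0.122^1·0.878^16 = 0.258655
1 − 0.368153 = 0.631847

0.6318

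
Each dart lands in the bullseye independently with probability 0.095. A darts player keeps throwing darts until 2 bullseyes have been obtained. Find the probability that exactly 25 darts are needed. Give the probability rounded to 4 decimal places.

Y = trial on which the second success occurs; negative binomial, r=2, p=0.095.
P(Y=25) = C(24,1) · p^2 · (1−p)^23
= 24 · 0.009025 · 0.10067 = 0.021806

0.0218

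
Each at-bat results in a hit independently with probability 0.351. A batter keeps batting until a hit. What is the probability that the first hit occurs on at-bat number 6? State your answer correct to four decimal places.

Geometric (trials to first success), p = 0.351.
P(Y = 6) = (1−p)^5 · p = 0.11514 · 0.351 = 0.040414

0.0404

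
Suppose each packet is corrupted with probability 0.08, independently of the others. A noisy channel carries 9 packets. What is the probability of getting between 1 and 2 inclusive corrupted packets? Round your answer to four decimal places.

0.4980

X ~ Binomial(9, 0.08); P(1 ≤ X ≤ 2) = Σ C(9,k) p^k (1−p)^(9−k) over k:
  k=1: C(9,1)·0.08^1·0.92^8 = 0.369518
  k=2: C(9,2)·0.08^2·0.92^7 = 0.128528
Total = 0.498045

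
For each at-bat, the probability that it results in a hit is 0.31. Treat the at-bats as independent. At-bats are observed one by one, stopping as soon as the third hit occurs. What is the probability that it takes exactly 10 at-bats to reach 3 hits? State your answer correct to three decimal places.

Y = trial on which the third success occurs; negative binomial, r=3, p=0.31.
P(Y=10) = C(9,2) · p^3 · (1−p)^7
= 36 · 0.029791 · 0.074464 = 0.07986

0.080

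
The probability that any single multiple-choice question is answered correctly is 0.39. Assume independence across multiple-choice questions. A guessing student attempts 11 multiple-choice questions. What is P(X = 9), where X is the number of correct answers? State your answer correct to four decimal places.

X ~ Binomial(n=11, p=0.39).
P(X=9) = C(11,9) · p^9 · (1−p)^2
= 55 · 0.00020873 · 0.3721 = 0.004272

0.0043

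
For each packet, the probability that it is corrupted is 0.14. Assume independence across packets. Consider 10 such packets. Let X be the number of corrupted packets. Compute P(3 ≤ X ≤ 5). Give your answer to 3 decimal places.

0.154

X ~ Binomial(10, 0.14); P(3 ≤ X ≤ 5) = Σ C(10,k) p^k (1−p)^(10−k) over k:
  k=3: C(10,3)·0.14^3·0.86^7 = 0.11457
  k=4: C(10,4)·0.14^4·0.86^6 = 0.03264
  k=5: C(10,5)·0.14^5·0.86^5 = 0.00638
Total = 0.15358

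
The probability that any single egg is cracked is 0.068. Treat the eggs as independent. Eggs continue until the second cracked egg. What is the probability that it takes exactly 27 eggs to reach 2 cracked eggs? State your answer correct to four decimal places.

Y = trial on which the second success occurs; negative binomial, r=2, p=0.068.
P(Y=27) = C(26,1) · p^2 · (1−p)^25
= 26 · 0.004624 · 0.17195 = 0.020672

0.0207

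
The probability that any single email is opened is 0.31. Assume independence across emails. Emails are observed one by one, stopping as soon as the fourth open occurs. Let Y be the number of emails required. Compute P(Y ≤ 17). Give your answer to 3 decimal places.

Finishing within 17 emails ⇔ at least 4 successes in the first 17. With X ~ Binomial(17, 0.31), P(Y ≤ 17) = 1 − P(X ≤ 3).
  k=0: C(17,0)·0.31^0·0.69^17 = 0.00182
  k=1: C(17,1)·0.31^1·0.69^16 = 0.01391
  k=2: C(17,2)·0.31^2·0.69^15 = 0.05000
  k=3: C(17,3)·0.31^3·0.69^14 = 0.11233
1 − 0.17806 = 0.82194

0.822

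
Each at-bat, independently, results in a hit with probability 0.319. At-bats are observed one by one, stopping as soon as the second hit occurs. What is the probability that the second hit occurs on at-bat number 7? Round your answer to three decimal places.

0.089

Y = trial on which the second success occurs; negative binomial, r=2, p=0.319.
P(Y=7) = C(6,1) · p^2 · (1−p)^5
= 6 · 0.10176 · 0.14647 = 0.08943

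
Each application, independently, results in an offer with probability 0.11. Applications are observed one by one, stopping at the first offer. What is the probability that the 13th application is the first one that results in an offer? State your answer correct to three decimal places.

Geometric (trials to first success), p = 0.11.
P(Y = 13) = (1−p)^12 · p = 0.24699 · 0.11 = 0.02717

0.027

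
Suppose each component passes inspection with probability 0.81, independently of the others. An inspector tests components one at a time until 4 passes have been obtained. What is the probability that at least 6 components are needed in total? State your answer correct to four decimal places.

0.2424

Needing more than 5 components ⇔ fewer than 4 successes in the first 5. With X ~ Binomial(5, 0.81), P(Y > 5) = P(X ≤ 3).
  k=0: C(5,0)·0.81^0·0.19^5 = 0.000248
  k=1: C(5,1)·0.81^1·0.19^4 = 0.005278
  k=2: C(5,2)·0.81^2·0.19^3 = 0.045002
  k=3: C(5,3)·0.81^3·0.19^2 = 0.191850
P(X ≤ 3) = 0.242378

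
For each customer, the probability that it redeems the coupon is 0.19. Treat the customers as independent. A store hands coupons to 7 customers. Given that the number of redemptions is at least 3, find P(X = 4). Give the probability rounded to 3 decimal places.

0.185

X ~ Binomial(7, 0.19). Want P(X=4 | X≥3) = P(X=4) / P(X≥3).
P(X=4) = C(7,4)·0.19^4·0.81^3 = 0.02424
P(X≥3) = 1 − 0.22877 − 0.37563 − 0.26433 = 0.13127
Ratio = 0.02424 / 0.13127 = 0.18466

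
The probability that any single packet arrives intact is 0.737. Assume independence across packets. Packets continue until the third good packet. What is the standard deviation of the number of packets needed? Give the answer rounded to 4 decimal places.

1.2052

Y = total packets until the third success; negative binomial with r=3, p=0.737.
SD(Y) = √[r(1−p)/p²] = √(1.452587) = 1.205233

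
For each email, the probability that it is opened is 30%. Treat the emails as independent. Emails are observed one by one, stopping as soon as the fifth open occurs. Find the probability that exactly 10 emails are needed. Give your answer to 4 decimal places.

0.0515

Y = trial on which the fifth success occurs; negative binomial, r=5, p=0.30.
P(Y=10) = C(9,4) · p^5 · (1−p)^5
= 126 · 0.00243 · 0.16807 = 0.051460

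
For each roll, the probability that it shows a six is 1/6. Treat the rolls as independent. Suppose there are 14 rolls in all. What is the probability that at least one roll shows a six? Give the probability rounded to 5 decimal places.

0.92211

P(at least one) = 1 − P(none) = 1 − (1 − 0.166667)^14
= 1 − 0.0778866 = 0.9221134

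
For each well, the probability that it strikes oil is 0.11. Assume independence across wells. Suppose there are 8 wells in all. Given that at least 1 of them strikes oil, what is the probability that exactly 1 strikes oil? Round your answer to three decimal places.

X ~ Binomial(8, 0.11). Want P(X=1 | X≥1) = P(X=1) / P(X≥1).
P(X=1) = C(8,1)·0.11^1·0.89^7 = 0.38924
P(X≥1) = 1 − 0.39366 = 0.60634
Ratio = 0.38924 / 0.60634 = 0.64194

0.642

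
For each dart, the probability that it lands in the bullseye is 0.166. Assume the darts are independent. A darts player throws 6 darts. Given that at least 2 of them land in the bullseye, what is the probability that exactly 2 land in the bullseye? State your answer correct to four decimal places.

0.7644

X ~ Binomial(6, 0.166). Want P(X=2 | X≥2) = P(X=2) / P(X≥2).
P(X=2) = C(6,2)·0.166^2·0.834^4 = 0.199973
P(X≥2) = 1 − 0.336509 − 0.401874 = 0.261618
Ratio = 0.199973 / 0.261618 = 0.764372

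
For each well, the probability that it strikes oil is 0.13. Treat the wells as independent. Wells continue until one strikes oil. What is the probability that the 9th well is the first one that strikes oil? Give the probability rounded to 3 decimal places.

0.043

Geometric (trials to first success), p = 0.13.
P(Y = 9) = (1−p)^8 · p = 0.32821 · 0.13 = 0.04267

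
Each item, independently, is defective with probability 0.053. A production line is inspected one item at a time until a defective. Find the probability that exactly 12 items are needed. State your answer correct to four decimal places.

0.0291

Geometric (trials to first success), p = 0.053.
P(Y = 12) = (1−p)^11 · p = 0.54935 · 0.053 = 0.029116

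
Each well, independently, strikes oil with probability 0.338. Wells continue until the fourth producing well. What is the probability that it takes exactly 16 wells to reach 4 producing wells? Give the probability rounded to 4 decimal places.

0.0421

Y = trial on which the fourth success occurs; negative binomial, r=4, p=0.338.
P(Y=16) = C(15,3) · p^4 · (1−p)^12
= 455 · 0.013052 · 0.0070843 = 0.042070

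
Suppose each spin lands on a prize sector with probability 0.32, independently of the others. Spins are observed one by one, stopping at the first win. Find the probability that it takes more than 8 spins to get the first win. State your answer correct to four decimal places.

Y = number of spins to the first success; geometric, p = 0.32.
P(Y > 8) = P(first 8 all fail) = (1−p)^8 = 0.045716

0.0457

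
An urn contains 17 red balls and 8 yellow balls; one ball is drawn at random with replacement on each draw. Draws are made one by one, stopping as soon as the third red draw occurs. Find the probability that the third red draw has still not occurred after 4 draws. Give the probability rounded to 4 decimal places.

Needing more than 4 draws ⇔ fewer than 3 successes in the first 4. With X ~ Binomial(4, 0.68), P(Y > 4) = P(X ≤ 2).
  k=0: C(4,0)·0.68^0·0.32^4 = 0.010486
  k=1: C(4,1)·0.68^1·0.32^3 = 0.089129
  k=2: C(4,2)·0.68^2·0.32^2 = 0.284099
P(X ≤ 2) = 0.383713

0.3837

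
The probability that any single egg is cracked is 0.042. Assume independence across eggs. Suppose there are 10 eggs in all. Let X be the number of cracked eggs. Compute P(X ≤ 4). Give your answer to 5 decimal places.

X ~ Binomial(10, 0.042); P(X ≤ 4) = Σ C(10,k) p^k (1−p)^(10−k) over k:
  k=0: C(10,0)·0.042^0·0.958^10 = 0.6511111
  k=1: C(10,1)·0.042^1·0.958^9 = 0.2854558
  k=2: C(10,2)·0.042^2·0.958^8 = 0.0563164
  k=3: C(10,3)·0.042^3·0.958^7 = 0.0065840
  k=4: C(10,4)·0.042^4·0.958^6 = 0.0005051
Total = 0.9999724

0.99997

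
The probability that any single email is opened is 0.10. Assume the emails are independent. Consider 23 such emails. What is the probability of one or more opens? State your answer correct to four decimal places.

0.9114

P(at least one) = 1 − P(none) = 1 − (1 − 0.10)^23
= 1 − 0.088629 = 0.911371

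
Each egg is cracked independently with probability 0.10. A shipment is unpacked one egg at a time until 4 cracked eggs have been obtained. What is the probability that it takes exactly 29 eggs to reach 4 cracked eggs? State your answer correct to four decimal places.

0.0235

Y = trial on which the fourth success occurs; negative binomial, r=4, p=0.10.
P(Y=29) = C(28,3) · p^4 · (1−p)^25
= 3276 · 0.0001 · 0.07179 = 0.023518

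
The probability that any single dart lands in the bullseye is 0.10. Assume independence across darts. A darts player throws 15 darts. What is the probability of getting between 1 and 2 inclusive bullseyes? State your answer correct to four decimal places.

X ~ Binomial(15, 0.10); P(1 ≤ X ≤ 2) = Σ C(15,k) p^k (1−p)^(15−k) over k:
  k=1: C(15,1)·0.10^1·0.90^14 = 0.343152
  k=2: C(15,2)·0.10^2·0.90^13 = 0.266896
Total = 0.610048

0.6100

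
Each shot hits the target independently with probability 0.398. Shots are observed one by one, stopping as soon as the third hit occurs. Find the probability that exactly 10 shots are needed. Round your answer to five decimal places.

0.06503

Y = trial on which the third success occurs; negative binomial, r=3, p=0.398.
P(Y=10) = C(9,2) · p^3 · (1−p)^7
= 36 · 0.063045 · 0.028653 = 0.0650320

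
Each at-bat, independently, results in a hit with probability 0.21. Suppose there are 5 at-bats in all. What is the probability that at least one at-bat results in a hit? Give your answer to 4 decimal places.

0.6923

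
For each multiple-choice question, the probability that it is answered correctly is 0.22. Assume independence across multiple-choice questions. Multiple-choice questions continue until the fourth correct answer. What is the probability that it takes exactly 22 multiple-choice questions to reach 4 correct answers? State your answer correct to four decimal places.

0.0356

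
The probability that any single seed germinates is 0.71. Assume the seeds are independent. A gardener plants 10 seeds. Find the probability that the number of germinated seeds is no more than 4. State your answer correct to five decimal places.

X ~ Binomial(10, 0.71); P(X ≤ 4) = Σ C(10,k) p^k (1−p)^(10−k) over k:
  k=0: C(10,0)·0.71^0·0.29^10 = 0.0000042
  k=1: C(10,1)·0.71^1·0.29^9 = 0.0001030
  k=2: C(10,2)·0.71^2·0.29^8 = 0.0011348
  k=3: C(10,3)·0.71^3·0.29^7 = 0.0074087
  k=4: C(10,4)·0.71^4·0.29^6 = 0.0317425
Total = 0.0403932

0.04039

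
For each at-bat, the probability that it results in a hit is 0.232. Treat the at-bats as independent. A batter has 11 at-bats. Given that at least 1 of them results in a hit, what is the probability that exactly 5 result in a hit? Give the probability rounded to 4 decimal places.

0.0674

X ~ Binomial(11, 0.232). Want P(X=5 | X≥1) = P(X=5) / P(X≥1).
P(X=5) = C(11,5)·0.232^5·0.768^6 = 0.063716
P(X≥1) = 1 − 0.054824 = 0.945176
Ratio = 0.063716 / 0.945176 = 0.067412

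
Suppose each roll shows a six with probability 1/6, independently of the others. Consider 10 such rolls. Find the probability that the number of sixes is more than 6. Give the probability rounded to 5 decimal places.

0.00027

X ~ Binomial(10, 0.166667); P(X ≥ 7) = Σ C(10,k) p^k (1−p)^(10−k) over k:
  k=7: C(10,7)·0.166667^7·0.833333^3 = 0.0002481
  k=8: C(10,8)·0.166667^8·0.833333^2 = 0.0000186
  k=9: C(10,9)·0.166667^9·0.833333^1 = 0.0000008
  k=10: C(10,10)·0.166667^10·0.833333^0 = 0.0000000
Total = 0.0002675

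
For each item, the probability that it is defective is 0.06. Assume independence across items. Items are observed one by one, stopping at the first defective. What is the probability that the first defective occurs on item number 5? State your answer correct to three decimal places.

Geometric (trials to first success), p = 0.06.
P(Y = 5) = (1−p)^4 · p = 0.78075 · 0.06 = 0.04684

0.047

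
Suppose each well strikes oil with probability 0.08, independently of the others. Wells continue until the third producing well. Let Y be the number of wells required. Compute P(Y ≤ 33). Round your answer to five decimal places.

Finishing within 33 wells ⇔ at least 3 successes in the first 33. With X ~ Binomial(33, 0.08), P(Y ≤ 33) = 1 − P(X ≤ 2).
  k=0: C(33,0)·0.08^0·0.92^33 = 0.0638261
  k=1: C(33,1)·0.08^1·0.92^32 = 0.1831532
  k=2: C(33,2)·0.08^2·0.92^31 = 0.2548218
1 − 0.5018010 = 0.4981990

0.49820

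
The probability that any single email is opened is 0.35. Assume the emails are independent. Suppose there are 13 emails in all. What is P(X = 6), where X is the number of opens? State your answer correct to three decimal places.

X ~ Binomial(n=13, p=0.35).
P(X=6) = C(13,6) · p^6 · (1−p)^7
= 1716 · 0.0018383 · 0.049022 = 0.15464

0.155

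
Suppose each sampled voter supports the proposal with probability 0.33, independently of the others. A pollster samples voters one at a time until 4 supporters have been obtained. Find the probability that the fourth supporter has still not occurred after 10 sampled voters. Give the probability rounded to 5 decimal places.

0.56837

Needing more than 10 sampled voters ⇔ fewer than 4 successes in the first 10. With X ~ Binomial(10, 0.33), P(Y > 10) = P(X ≤ 3).
  k=0: C(10,0)·0.33^0·0.67^10 = 0.0182284
  k=1: C(10,1)·0.33^1·0.67^9 = 0.0897816
  k=2: C(10,2)·0.33^2·0.67^8 = 0.1989935
  k=3: C(10,3)·0.33^3·0.67^7 = 0.2613646
P(X ≤ 3) = 0.5683680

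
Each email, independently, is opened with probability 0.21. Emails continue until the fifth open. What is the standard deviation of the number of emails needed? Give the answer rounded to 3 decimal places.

9.464

Y = total emails until the fifth success; negative binomial with r=5, p=0.21.
SD(Y) = √[r(1−p)/p²] = √(89.56916) = 9.46410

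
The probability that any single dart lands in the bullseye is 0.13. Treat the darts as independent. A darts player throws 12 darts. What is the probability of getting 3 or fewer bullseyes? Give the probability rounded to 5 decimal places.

0.94030

X ~ Binomial(12, 0.13); P(X ≤ 3) = Σ C(12,k) p^k (1−p)^(12−k) over k:
  k=0: C(12,0)·0.13^0·0.87^12 = 0.1880317
  k=1: C(12,1)·0.13^1·0.87^11 = 0.3371603
  k=2: C(12,2)·0.13^2·0.87^10 = 0.2770915
  k=3: C(12,3)·0.13^3·0.87^9 = 0.1380149
Total = 0.9402983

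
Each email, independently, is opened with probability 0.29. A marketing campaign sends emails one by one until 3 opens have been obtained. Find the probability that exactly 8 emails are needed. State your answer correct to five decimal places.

Y = trial on which the third success occurs; negative binomial, r=3, p=0.29.
P(Y=8) = C(7,2) · p^3 · (1−p)^5
= 21 · 0.024389 · 0.18042 = 0.0924070

0.09241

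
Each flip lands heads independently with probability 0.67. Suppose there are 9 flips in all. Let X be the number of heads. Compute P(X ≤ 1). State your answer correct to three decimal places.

X ~ Binomial(9, 0.67); P(X ≤ 1) = Σ C(9,k) p^k (1−p)^(9−k) over k:
  k=0: C(9,0)·0.67^0·0.33^9 = 0.00005
  k=1: C(9,1)·0.67^1·0.33^8 = 0.00085
Total = 0.00089

0.001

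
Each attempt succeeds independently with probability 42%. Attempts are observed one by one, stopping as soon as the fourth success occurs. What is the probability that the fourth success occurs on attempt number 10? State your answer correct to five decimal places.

0.09950

Y = trial on which the fourth success occurs; negative binomial, r=4, p=0.42.
P(Y=10) = C(9,3) · p^4 · (1−p)^6
= 84 · 0.031117 · 0.038069 = 0.0995049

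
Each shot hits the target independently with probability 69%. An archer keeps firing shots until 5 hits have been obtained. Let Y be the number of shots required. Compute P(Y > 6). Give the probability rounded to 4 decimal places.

0.6012

Needing more than 6 shots ⇔ fewer than 5 successes in the first 6. With X ~ Binomial(6, 0.69), P(Y > 6) = P(X ≤ 4).
  k=0: C(6,0)·0.69^0·0.31^6 = 0.000888
  k=1: C(6,1)·0.69^1·0.31^5 = 0.011852
  k=2: C(6,2)·0.69^2·0.31^4 = 0.065953
  k=3: C(6,3)·0.69^3·0.31^3 = 0.195732
  k=4: C(6,4)·0.69^4·0.31^2 = 0.326747
P(X ≤ 4) = 0.601172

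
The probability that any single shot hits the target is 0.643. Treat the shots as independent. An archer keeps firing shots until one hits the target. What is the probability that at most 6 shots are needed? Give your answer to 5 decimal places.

Y = number of shots to the first success; geometric, p = 0.643.
P(Y ≤ 6) = 1 − (1−p)^6 = 1 − 0.0020702 = 0.9979298

0.99793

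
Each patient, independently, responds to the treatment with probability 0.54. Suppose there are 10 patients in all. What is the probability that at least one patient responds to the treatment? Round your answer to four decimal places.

0.9996

P(at least one) = 1 − P(none) = 1 − (1 − 0.54)^10
= 1 − 0.000424 = 0.999576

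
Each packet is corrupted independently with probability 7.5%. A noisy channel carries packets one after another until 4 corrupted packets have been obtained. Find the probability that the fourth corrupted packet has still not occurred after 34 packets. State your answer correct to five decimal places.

Needing more than 34 packets ⇔ fewer than 4 successes in the first 34. With X ~ Binomial(34, 0.075), P(Y > 34) = P(X ≤ 3).
  k=0: C(34,0)·0.075^0·0.925^34 = 0.0706023
  k=1: C(34,1)·0.075^1·0.925^33 = 0.1946334
  k=2: C(34,2)·0.075^2·0.925^32 = 0.2603879
  k=3: C(34,3)·0.075^3·0.925^31 = 0.2252004
P(X ≤ 3) = 0.7508240

0.75082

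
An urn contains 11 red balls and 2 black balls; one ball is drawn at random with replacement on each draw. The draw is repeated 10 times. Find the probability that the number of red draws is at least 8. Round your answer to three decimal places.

0.810

X ~ Binomial(10, 0.846154); P(X ≥ 8) = Σ C(10,k) p^k (1−p)^(10−k) over k:
  k=8: C(10,8)·0.846154^8·0.153846^2 = 0.27989
  k=9: C(10,9)·0.846154^9·0.153846^1 = 0.34208
  k=10: C(10,10)·0.846154^10·0.153846^0 = 0.18815
Total = 0.81011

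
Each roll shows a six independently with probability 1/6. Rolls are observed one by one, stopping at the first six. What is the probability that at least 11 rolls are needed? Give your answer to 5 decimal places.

Y = number of rolls to the first success; geometric, p = 0.166667.
P(Y > 10) = P(first 10 all fail) = (1−p)^10 = 0.1615056

0.16151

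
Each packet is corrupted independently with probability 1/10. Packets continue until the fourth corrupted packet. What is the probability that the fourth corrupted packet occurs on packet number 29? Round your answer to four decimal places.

0.0235

Y = trial on which the fourth success occurs; negative binomial, r=4, p=0.10.
P(Y=29) = C(28,3) · p^4 · (1−p)^25
= 3276 · 0.0001 · 0.07179 = 0.023518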